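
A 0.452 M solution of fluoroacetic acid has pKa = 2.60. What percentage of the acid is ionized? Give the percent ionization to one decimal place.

FCH2COOH ⇌ FCH2COO- + H+; let x = [H+] at equilibrium.
Ka = 10^(−2.60) = 2.51 × 10^-3
Ka = x²/(C₀ − x); solving the quadratic gives x = 3.25 × 10^-2 M.
% ionization = x/C₀ × 100% = 3.25 × 10^-2/0.452 × 100% = 7.2%

7.2%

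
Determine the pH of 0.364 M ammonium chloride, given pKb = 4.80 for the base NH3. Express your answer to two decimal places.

NH4+ is the conjugate acid of the weak base NH3.
Kb = 10^(−4.80) = 1.58 × 10^-5
Ka = Kw/Kb = 1.0×10^-14 / 1.58 × 10^-5 = 6.33 × 10^-10
Ka = [H+]²/(0.364 − [H+]) = 6.33 × 10^-10
Neglecting [H+] in the denominator: [H+] = √(6.33 × 10^-10 × 0.364) = 1.52 × 10^-5 M
pH = −log(1.52 × 10^-5) = 4.82

pH = 4.82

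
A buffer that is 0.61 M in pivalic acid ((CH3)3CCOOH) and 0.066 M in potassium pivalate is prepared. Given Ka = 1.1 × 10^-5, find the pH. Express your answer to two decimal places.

pH = 3.99

pKa = −log(1.1 × 10^-5) = 4.959
Henderson–Hasselbalch: pH = pKa + log([(CH3)3CCOO-]/[(CH3)3CCOOH]) = 4.959 + log(0.066/0.61)
pH = 4.959 + (-0.966) = 3.99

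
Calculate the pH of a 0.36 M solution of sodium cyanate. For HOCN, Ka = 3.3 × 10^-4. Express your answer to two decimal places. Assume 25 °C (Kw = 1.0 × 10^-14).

pH = 8.52

OCN- is the conjugate base of the weak acid HOCN.
Kb = Kw/Ka = 1.0×10^-14 / 3.3 × 10^-4 = 3.03 × 10^-11
Let x = [OH-] at equilibrium. Kb = x²/(0.36 − x).
Assume x ≪ 0.36: x ≈ √(3.03 × 10^-11 × 0.36) = 3.30 × 10^-6 M
pOH = 5.48, so pH = 14.00 − pOH = 8.52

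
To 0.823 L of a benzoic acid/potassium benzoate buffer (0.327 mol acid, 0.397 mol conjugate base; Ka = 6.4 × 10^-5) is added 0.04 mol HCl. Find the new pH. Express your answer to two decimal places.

pH = 4.18

Added H+ converts C6H5COO- to C6H5COOH: C6H5COOH → 0.367 mol, C6H5COO- → 0.357 mol.
pKa = −log(6.4 × 10^-5) = 4.194
pH = pKa + log([A⁻]/[HA]) = 4.194 + log(0.357/0.367) = 4.194 -0.012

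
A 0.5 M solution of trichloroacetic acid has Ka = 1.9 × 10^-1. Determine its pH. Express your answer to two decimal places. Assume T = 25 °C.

pH = 0.64

Cl3CCOOH ⇌ Cl3CCOO- + H+
Ka = [H+]²/(0.5 − [H+]) = 1.9 × 10^-1
The 5% rule fails; solving [H+]² + Ka·[H+] − Ka·C₀ = 0 exactly:
[H+] = [−0.19 + √(0.19² + 0.38)]/2 = 2.28 × 10^-1 M
pH = −log(2.28 × 10^-1) = 0.64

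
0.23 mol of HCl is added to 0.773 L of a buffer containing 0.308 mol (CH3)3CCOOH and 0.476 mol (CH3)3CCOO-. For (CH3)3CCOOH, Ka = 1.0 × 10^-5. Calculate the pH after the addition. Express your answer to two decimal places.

pH = 4.66

Added H+ converts (CH3)3CCOO- to (CH3)3CCOOH: (CH3)3CCOOH → 0.538 mol, (CH3)3CCOO- → 0.246 mol.
pKa = −log(1.0 × 10^-5) = 5.000
pH = pKa + log([A⁻]/[HA]) = 5.000 + log(0.246/0.538) = 5.000 -0.340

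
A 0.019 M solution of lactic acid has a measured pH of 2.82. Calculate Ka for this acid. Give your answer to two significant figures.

Ka = 1.3 × 10^-4

[H+] = 10^(-2.82) = 1.51 × 10^-3 M
At equilibrium [HA] = 0.019 − 1.51 × 10^-3 = 1.75 × 10^-2 M
Ka = [H+][A-]/[HA] = (1.51 × 10^-3)² / 1.75 × 10^-2 = 1.3 × 10^-4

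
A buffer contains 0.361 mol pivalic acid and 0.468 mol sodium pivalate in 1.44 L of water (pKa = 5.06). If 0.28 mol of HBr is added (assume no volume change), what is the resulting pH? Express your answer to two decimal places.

Added H+ converts (CH3)3CCOO- to (CH3)3CCOOH: (CH3)3CCOOH → 0.641 mol, (CH3)3CCOO- → 0.188 mol.
pH = pKa + log([A⁻]/[HA]) = 5.06 + log(0.188/0.641) = 5.06 -0.533

pH = 4.53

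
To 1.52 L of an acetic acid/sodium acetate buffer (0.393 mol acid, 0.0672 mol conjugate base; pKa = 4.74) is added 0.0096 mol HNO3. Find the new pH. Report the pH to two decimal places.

After neutralization: n(CH3COOH) = 0.403 mol, n(CH3COO-) = 0.0576 mol.
pH = pKa + log([A⁻]/[HA]) = 4.74 + log(0.0576/0.403) = 4.74 -0.845

pH = 3.90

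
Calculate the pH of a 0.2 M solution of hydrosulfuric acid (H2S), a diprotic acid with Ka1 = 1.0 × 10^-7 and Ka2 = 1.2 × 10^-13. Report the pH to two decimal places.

Ka1 ≫ Ka2, so treat the first dissociation as the only significant source of H+.
Ka1 = x²/(0.2 − x) = 1.0 × 10^-7
x ≈ √(1.0 × 10^-7 × 0.2) = 1.41 × 10^-4 M
pH = −log(1.41 × 10^-4) = 3.85

pH = 3.85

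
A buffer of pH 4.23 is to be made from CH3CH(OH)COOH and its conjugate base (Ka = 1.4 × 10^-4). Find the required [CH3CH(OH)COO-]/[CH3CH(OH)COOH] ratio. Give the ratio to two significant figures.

pKa = -log(1.4 × 10^-4) = 3.854
pH = pKa + log(r) ⇒ log(r) = 4.23 − 3.854 = +0.376
r = [CH3CH(OH)COO-]/[CH3CH(OH)COOH] = 10^(+0.376) = 2.38

ratio = 2.4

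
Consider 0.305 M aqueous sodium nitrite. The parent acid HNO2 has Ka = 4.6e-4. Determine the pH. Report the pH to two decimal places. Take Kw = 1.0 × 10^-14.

pH = 8.41

NO2- is the conjugate base of the weak acid HNO2.
Kb = Kw/Ka = 1.0×10^-14 / 4.6 × 10^-4 = 2.17 × 10^-11
Kb = [OH-]²/(0.305 − [OH-]) = 2.17 × 10^-11
Assume [OH-] ≪ 0.305: [OH-] ≈ √(2.17 × 10^-11 × 0.305) = 2.57 × 10^-6 M
pOH = −log(2.57 × 10^-6) = 5.59; pH = 14.00 − 5.59 = 8.41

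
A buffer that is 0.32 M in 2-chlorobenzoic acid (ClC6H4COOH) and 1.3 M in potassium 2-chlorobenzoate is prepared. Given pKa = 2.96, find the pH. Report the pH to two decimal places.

pH = 3.57

Henderson–Hasselbalch: pH = pKa + log([ClC6H4COO-]/[ClC6H4COOH]) = 2.96 + log(1.3/0.32)
pH = 2.96 + (+0.609) = 3.57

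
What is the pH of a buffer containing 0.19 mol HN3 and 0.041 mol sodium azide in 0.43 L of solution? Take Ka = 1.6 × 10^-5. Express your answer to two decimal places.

pH = 4.13

pKa = −log(1.6 × 10^-5) = 4.796
pH = pKa + log([A⁻]/[HA]) = 4.796 + log(0.041/0.19)
pH = 4.796 + (-0.666) = 4.13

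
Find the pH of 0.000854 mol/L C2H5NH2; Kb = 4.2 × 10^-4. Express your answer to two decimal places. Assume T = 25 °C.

C2H5NH2 + H2O ⇌ C2H5NH3+ + OH-
Let x = [OH-] at equilibrium. Kb = x²/(0.000854 − x).
x is not negligible relative to C₀; solve x² + 0.00042·x − 3.59e-07 = 0.
x = [−0.00042 + √(0.00042² + 1.43e-06)]/2 = 4.25 × 10^-4 M
pOH = 3.37, so pH = 14.00 − pOH = 10.63

pH = 10.63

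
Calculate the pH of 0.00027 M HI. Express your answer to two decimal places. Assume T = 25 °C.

HI is a strong acid and dissociates completely, so [H+] = 0.00027 M.
pH = -log(0.00027) = 3.57

pH = 3.57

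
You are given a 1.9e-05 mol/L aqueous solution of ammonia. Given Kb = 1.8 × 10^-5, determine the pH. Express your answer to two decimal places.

NH3 + H2O ⇌ NH4+ + OH-
Kb = x²/(1.9e-05 − x) = 1.8 × 10^-5
The 5% rule fails; solving x² + Kb·x − Kb·C₀ = 0 exactly:
x = (−Kb + √(Kb² + 4·Kb·C₀))/2 = 1.16 × 10^-5 M
pOH = −log(1.16 × 10^-5) = 4.94; pH = 14.00 − 4.94 = 9.06

pH = 9.06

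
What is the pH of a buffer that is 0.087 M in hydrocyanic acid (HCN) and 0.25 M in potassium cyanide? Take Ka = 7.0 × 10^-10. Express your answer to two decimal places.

pKa = −log(7.0 × 10^-10) = 9.155
pH = pKa + log([A⁻]/[HA]) = 9.155 + log(0.25/0.087)
pH = 9.155 + (+0.458) = 9.61

pH = 9.61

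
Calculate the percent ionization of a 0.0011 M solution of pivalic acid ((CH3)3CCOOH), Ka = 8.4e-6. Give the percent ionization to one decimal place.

8.4%

(CH3)3CCOOH ⇌ (CH3)3CCOO- + H+; let x = [H+] at equilibrium.
Ka = x²/(C₀ − x); solving the quadratic gives x = 9.20 × 10^-5 M.
Fraction ionized = 9.20 × 10^-5 / 0.0011 = 0.0836 → 8.4%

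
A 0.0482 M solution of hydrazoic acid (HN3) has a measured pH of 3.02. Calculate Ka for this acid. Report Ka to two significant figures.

[H+] = 10^(-3.02) = 9.55 × 10^-4 M
At equilibrium [HA] = 0.0482 − 9.55 × 10^-4 = 4.72 × 10^-2 M
Ka = [H+][A-]/[HA] = (9.55 × 10^-4)² / 4.72 × 10^-2 = 1.9 × 10^-5

Ka = 1.9 × 10^-5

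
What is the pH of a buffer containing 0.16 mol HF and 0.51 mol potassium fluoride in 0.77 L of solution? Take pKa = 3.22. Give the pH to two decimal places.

Using pH = pKa + log([base]/[acid]) with [base]/[acid] = 0.51/0.16:
pH = 3.22 + (+0.503) = 3.72

pH = 3.72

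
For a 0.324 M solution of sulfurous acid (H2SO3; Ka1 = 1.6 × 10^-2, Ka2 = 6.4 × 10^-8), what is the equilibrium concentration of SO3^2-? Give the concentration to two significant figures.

First ionization gives [H+] ≈ [HSO3-] = 6.44 × 10^-2 M.
Second step: Ka2 = [H+][SO3^2-]/[HSO3-] ≈ [SO3^2-] (since [H+] ≈ [HSO3-]).
So [SO3^2-] ≈ Ka2.

6.4 × 10^-8 M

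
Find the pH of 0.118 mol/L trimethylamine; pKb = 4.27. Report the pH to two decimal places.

(CH3)3N + H2O ⇌ (CH3)3NH+ + OH-
Kb = 10^(−4.27) = 5.37 × 10^-5
Kb = [OH-]²/(0.118 − [OH-]) = 5.37 × 10^-5
Neglecting [OH-] in the denominator: [OH-] = √(5.37 × 10^-5 × 0.118) = 2.52 × 10^-3 M
pOH = 2.60, so pH = 14.00 − pOH = 11.40

pH = 11.40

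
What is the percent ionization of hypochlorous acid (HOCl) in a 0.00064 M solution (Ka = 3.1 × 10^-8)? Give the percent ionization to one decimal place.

0.7%

HOCl ⇌ OCl- + H+; let x = [H+] at equilibrium.
x ≈ √(Ka·C₀) = √(3.1 × 10^-8 × 0.00064) = 4.45 × 10^-6 M
% ionization = x/C₀ × 100% = 4.45 × 10^-6/0.00064 × 100% = 0.7%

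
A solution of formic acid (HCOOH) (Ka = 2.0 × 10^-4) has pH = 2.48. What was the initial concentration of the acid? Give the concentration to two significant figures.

[H+] = 10^(-2.48) = 3.31 × 10^-3 M = x
Ka = x²/(C₀ − x) ⇒ C₀ = x + x²/Ka
C₀ = 3.31 × 10^-3 + (3.31 × 10^-3)²/(2.0 × 10^-4) = 5.81 × 10^-2 M

C₀ = 5.8 × 10^-2 M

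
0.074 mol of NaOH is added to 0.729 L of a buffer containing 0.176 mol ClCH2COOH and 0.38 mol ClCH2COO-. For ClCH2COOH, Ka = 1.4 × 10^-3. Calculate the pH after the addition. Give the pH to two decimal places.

pH = 3.50

After neutralization: n(ClCH2COOH) = 0.102 mol, n(ClCH2COO-) = 0.454 mol.
pKa = −log(1.4 × 10^-3) = 2.854
Henderson–Hasselbalch with mole ratio 0.454/0.102: pH = 2.854 + (+0.648)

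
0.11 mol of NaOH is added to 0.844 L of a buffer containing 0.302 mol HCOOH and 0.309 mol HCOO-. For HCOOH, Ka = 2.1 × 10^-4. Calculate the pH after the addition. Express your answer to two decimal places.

pH = 4.02

OH- converts HCOOH to HCOO-: HCOOH → 0.192 mol, HCOO- → 0.419 mol.
pKa = −log(2.1 × 10^-4) = 3.678
Henderson–Hasselbalch with mole ratio 0.419/0.192: pH = 3.678 + (+0.339)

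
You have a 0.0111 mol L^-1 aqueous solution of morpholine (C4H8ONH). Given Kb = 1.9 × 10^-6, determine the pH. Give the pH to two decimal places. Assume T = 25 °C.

C4H8ONH + H2O ⇌ C4H8ONH2+ + OH-
From the ICE table, Kb = [OH-]²/(0.0111 − [OH-]) = 1.9 × 10^-6.
Since Kb ≪ C₀, [OH-] ≈ √(Kb·C₀) = 1.45 × 10^-4 M.
pOH = 3.84, so pH = 14.00 − pOH = 10.16

pH = 10.16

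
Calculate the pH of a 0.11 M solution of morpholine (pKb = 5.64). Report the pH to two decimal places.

pH = 10.70

C4H8ONH + H2O ⇌ C4H8ONH2+ + OH-
Kb = 10^(−5.64) = 2.29 × 10^-6
Kb = [OH-]²/(0.11 − [OH-]) = 2.29 × 10^-6
Neglecting [OH-] in the denominator: [OH-] = √(2.29 × 10^-6 × 0.11) = 5.02 × 10^-4 M
([OH-]/C₀ = 0.46% < 5%, so the approximation holds.)
pOH = 3.30, so pH = 14.00 − pOH = 10.70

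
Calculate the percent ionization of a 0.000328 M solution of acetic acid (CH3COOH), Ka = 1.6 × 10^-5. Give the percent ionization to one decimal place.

19.8%

CH3COOH ⇌ CH3COO- + H+; let x = [H+] at equilibrium.
Ka = x²/(C₀ − x); solving the quadratic gives x = 6.49 × 10^-5 M.
Fraction ionized = 6.49 × 10^-5 / 0.000328 = 0.1979 → 19.8%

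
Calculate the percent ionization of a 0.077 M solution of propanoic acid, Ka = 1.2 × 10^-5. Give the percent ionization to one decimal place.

CH3CH2COOH ⇌ CH3CH2COO- + H+; let x = [H+] at equilibrium.
x ≈ √(Ka·C₀) = √(1.2 × 10^-5 × 0.077) = 9.61 × 10^-4 M
% ionization = x/C₀ × 100% = 9.61 × 10^-4/0.077 × 100% = 1.2%

1.2%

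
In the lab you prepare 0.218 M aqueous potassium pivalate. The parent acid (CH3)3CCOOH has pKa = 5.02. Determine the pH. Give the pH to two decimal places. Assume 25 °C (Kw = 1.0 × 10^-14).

pH = 9.18

(CH3)3CCOO- is the conjugate base of the weak acid (CH3)3CCOOH.
Ka = 10^(−5.02) = 9.55 × 10^-6
Kb = Kw/Ka = 1.0×10^-14 / 9.55 × 10^-6 = 1.05 × 10^-9
Kb = [OH-]²/(0.218 − [OH-]) = 1.05 × 10^-9
Assume [OH-] ≪ 0.218: [OH-] ≈ √(1.05 × 10^-9 × 0.218) = 1.51 × 10^-5 M
Check: 0.0069% ionized — well under 5%, approximation valid.
pOH = −log(1.51 × 10^-5) = 4.82; pH = 14.00 − 4.82 = 9.18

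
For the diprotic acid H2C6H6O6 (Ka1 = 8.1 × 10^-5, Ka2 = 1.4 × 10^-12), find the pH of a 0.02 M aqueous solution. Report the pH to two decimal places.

Ka1 ≫ Ka2, so treat the first dissociation as the only significant source of H+.
Ka1 = x²/(0.02 − x) = 8.1 × 10^-5
Solving the quadratic: x = (−Ka1 + √(Ka1² + 4·Ka1·C₀))/2 = 1.23 × 10^-3 M
pH = −log(1.23 × 10^-3) = 2.91

pH = 2.91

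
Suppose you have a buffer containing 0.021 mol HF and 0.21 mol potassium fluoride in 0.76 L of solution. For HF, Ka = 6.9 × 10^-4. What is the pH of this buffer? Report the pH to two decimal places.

pKa = −log(6.9 × 10^-4) = 3.161
pH = pKa + log([A⁻]/[HA]) = 3.161 + log(0.21/0.021)
pH = 3.161 + (+1.000) = 4.16

pH = 4.16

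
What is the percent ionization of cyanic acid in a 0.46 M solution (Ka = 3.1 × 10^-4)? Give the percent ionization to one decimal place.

2.6%

HOCN ⇌ OCN- + H+; let x = [H+] at equilibrium.
x ≈ √(Ka·C₀) = √(3.1 × 10^-4 × 0.46) = 1.19 × 10^-2 M
Fraction ionized = 1.19 × 10^-2 / 0.46 = 0.0259 → 2.6%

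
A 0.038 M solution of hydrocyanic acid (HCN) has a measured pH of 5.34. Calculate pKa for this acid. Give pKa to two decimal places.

[H+] = 10^(-5.34) = 4.57 × 10^-6 M
At equilibrium [HA] = 0.038 − 4.57 × 10^-6 = 3.80 × 10^-2 M
Ka = [H+][A-]/[HA] = (4.57 × 10^-6)² / 3.80 × 10^-2 = 5.50 × 10^-10
pKa = -log(5.50 × 10^-10) = 9.26

pKa = 9.26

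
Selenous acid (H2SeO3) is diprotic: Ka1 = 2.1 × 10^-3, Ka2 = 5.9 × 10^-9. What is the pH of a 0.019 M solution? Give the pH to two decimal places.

Ka1 ≫ Ka2, so treat the first dissociation as the only significant source of H+.
Ka1 = x²/(0.019 − x) = 2.1 × 10^-3
Solving the quadratic: x = (−Ka1 + √(Ka1² + 4·Ka1·C₀))/2 = 5.35 × 10^-3 M
pH = −log(5.35 × 10^-3) = 2.27

pH = 2.27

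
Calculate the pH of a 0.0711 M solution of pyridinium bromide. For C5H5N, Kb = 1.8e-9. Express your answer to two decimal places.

C5H5NH+ is the conjugate acid of the weak base C5H5N.
Ka = Kw/Kb = 1.0×10^-14 / 1.8 × 10^-9 = 5.56 × 10^-6
Ka = [H+]²/(0.0711 − [H+]) = 5.56 × 10^-6
Neglecting [H+] in the denominator: [H+] = √(5.56 × 10^-6 × 0.0711) = 6.29 × 10^-4 M
Check: 0.88% ionized — well under 5%, approximation valid.
pH = −log[H+] = −log(6.29 × 10^-4) = 3.20

pH = 3.20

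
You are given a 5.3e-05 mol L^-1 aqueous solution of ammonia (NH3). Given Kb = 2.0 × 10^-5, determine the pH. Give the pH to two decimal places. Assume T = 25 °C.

pH = 9.38

NH3 + H2O ⇌ NH4+ + OH-
From the ICE table, Kb = [OH-]²/(5.3e-05 − [OH-]) = 2.0 × 10^-5.
The 5% rule fails; solving [OH-]² + Kb·[OH-] − Kb·C₀ = 0 exactly:
[OH-] = (−Kb + √(Kb² + 4·Kb·C₀))/2 = 2.41 × 10^-5 M
pOH = 4.62, so pH = 14.00 − pOH = 9.38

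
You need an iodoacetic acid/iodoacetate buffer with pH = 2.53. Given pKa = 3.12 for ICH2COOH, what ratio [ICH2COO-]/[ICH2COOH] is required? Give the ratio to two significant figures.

pH = pKa + log(r) ⇒ log(r) = 2.53 − 3.12 = -0.59
r = [ICH2COO-]/[ICH2COOH] = 10^(-0.59) = 0.257

ratio = 0.26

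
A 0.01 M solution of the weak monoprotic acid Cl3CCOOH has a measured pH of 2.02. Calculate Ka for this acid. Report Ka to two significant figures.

[H+] = 10^(-2.02) = 9.55 × 10^-3 M
At equilibrium [HA] = 0.01 − 9.55 × 10^-3 = 4.50 × 10^-4 M
Ka = [H+][A-]/[HA] = (9.55 × 10^-3)² / 4.50 × 10^-4 = 2.0 × 10^-1

Ka = 2.0 × 10^-1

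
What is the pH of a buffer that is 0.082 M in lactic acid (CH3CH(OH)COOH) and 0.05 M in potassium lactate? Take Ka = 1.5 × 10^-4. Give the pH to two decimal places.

pH = 3.61

pKa = −log(1.5 × 10^-4) = 3.824
Henderson–Hasselbalch: pH = pKa + log([CH3CH(OH)COO-]/[CH3CH(OH)COOH]) = 3.824 + log(0.05/0.082)
pH = 3.824 + (-0.215) = 3.61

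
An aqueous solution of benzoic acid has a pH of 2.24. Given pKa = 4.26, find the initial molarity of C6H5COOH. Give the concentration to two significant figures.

[H+] = 10^(-2.24) = 5.75 × 10^-3 M = x
Ka = 10^(−4.26) = 5.50 × 10^-5
Ka = x²/(C₀ − x) ⇒ C₀ = x + x²/Ka
C₀ = 5.75 × 10^-3 + (5.75 × 10^-3)²/(5.50 × 10^-5) = 6.07 × 10^-1 M

C₀ = 6.1 × 10^-1 M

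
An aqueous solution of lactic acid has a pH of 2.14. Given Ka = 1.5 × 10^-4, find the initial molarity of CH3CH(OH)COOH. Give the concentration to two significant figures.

C₀ = 3.6 × 10^-1 M

[H+] = 10^(-2.14) = 7.24 × 10^-3 M = x
Ka = x²/(C₀ − x) ⇒ C₀ = x + x²/Ka
C₀ = 7.24 × 10^-3 + (7.24 × 10^-3)²/(1.5 × 10^-4) = 3.57 × 10^-1 M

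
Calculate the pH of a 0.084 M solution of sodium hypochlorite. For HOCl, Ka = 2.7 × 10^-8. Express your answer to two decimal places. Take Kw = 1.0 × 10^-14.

pH = 10.25

OCl- is the conjugate base of the weak acid HOCl.
Kb = Kw/Ka = 1.0×10^-14 / 2.7 × 10^-8 = 3.70 × 10^-7
Let x = [OH-] at equilibrium. Kb = x²/(0.084 − x).
Assume x ≪ 0.084: x ≈ √(3.70 × 10^-7 × 0.084) = 1.76 × 10^-4 M
pOH = 3.75, so pH = 14.00 − pOH = 10.25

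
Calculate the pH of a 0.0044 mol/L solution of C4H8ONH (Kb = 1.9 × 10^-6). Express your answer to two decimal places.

pH = 9.96

C4H8ONH + H2O ⇌ C4H8ONH2+ + OH-
From the ICE table, Kb = x²/(0.0044 − x) = 1.9 × 10^-6.
Since Kb ≪ C₀, x ≈ √(Kb·C₀) = 9.14 × 10^-5 M.
Check: 2.1% ionized — well under 5%, approximation valid.
pOH = −log(9.14 × 10^-5) = 4.04; pH = 14.00 − 4.04 = 9.96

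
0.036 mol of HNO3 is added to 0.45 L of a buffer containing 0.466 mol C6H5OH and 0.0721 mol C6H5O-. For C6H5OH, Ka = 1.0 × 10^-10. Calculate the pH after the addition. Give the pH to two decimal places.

After neutralization: n(C6H5OH) = 0.502 mol, n(C6H5O-) = 0.0361 mol.
pKa = −log(1.0 × 10^-10) = 10.000
pH = pKa + log(n_C6H5O-/n_C6H5OH) = 10.000 + log(0.0361/0.502) = 10.000 + (-1.143)

pH = 8.86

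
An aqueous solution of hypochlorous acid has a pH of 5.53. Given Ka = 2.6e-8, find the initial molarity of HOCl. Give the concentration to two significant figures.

[H+] = 10^(-5.53) = 2.95 × 10^-6 M = x
Ka = x²/(C₀ − x) ⇒ C₀ = x + x²/Ka
C₀ = 2.95 × 10^-6 + (2.95 × 10^-6)²/(2.6 × 10^-8) = 3.38 × 10^-4 M

C₀ = 3.4 × 10^-4 M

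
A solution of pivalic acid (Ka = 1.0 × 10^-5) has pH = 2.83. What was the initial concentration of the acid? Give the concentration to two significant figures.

C₀ = 2.2 × 10^-1 M

[H+] = 10^(-2.83) = 1.48 × 10^-3 M = x
Ka = x²/(C₀ − x) ⇒ C₀ = x + x²/Ka
C₀ = 1.48 × 10^-3 + (1.48 × 10^-3)²/(1.0 × 10^-5) = 2.21 × 10^-1 M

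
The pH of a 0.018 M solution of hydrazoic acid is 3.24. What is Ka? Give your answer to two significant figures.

[H+] = 10^(-3.24) = 5.75 × 10^-4 M
At equilibrium [HA] = 0.018 − 5.75 × 10^-4 = 1.74 × 10^-2 M
Ka = [H+][A-]/[HA] = (5.75 × 10^-4)² / 1.74 × 10^-2 = 1.9 × 10^-5

Ka = 1.9 × 10^-5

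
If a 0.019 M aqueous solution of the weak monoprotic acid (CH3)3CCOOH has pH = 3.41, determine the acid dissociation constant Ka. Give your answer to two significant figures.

Ka = 8.1 × 10^-6

[H+] = 10^(-3.41) = 3.89 × 10^-4 M
At equilibrium [HA] = 0.019 − 3.89 × 10^-4 = 1.86 × 10^-2 M
Ka = [H+][A-]/[HA] = (3.89 × 10^-4)² / 1.86 × 10^-2 = 8.1 × 10^-6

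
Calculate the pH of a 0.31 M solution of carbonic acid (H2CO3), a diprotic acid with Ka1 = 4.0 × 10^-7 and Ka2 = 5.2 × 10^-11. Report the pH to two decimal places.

pH = 3.45

Ka1 ≫ Ka2, so treat the first dissociation as the only significant source of H+.
Ka1 = x²/(0.31 − x) = 4.0 × 10^-7
x ≈ √(4.0 × 10^-7 × 0.31) = 3.52 × 10^-4 M
pH = −log(3.52 × 10^-4) = 3.45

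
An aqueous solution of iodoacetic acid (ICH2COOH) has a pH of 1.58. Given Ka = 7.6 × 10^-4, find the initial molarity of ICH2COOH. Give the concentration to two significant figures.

C₀ = 9.4 × 10^-1 M

[H+] = 10^(-1.58) = 2.63 × 10^-2 M = x
Ka = x²/(C₀ − x) ⇒ C₀ = x + x²/Ka
C₀ = 2.63 × 10^-2 + (2.63 × 10^-2)²/(7.6 × 10^-4) = 9.36 × 10^-1 M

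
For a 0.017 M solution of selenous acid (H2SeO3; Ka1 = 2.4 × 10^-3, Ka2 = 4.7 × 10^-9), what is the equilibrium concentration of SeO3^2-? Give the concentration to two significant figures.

First ionization gives [H+] ≈ [HSeO3-] = 5.30 × 10^-3 M.
Second step: Ka2 = [H+][SeO3^2-]/[HSeO3-] ≈ [SeO3^2-] (since [H+] ≈ [HSeO3-]).
So [SeO3^2-] ≈ Ka2.

4.7 × 10^-9 M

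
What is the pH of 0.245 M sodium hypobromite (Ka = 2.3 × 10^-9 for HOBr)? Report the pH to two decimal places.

OBr- is the conjugate base of the weak acid HOBr.
Kb = Kw/Ka = 1.0×10^-14 / 2.3 × 10^-9 = 4.35 × 10^-6
Kb = [OH-]²/(0.245 − [OH-]) = 4.35 × 10^-6
Assume [OH-] ≪ 0.245: [OH-] ≈ √(4.35 × 10^-6 × 0.245) = 1.03 × 10^-3 M
([OH-]/C₀ = 0.42% < 5%, so the approximation holds.)
pOH = −log(1.03 × 10^-3) = 2.99; pH = 14.00 − 2.99 = 11.01

pH = 11.01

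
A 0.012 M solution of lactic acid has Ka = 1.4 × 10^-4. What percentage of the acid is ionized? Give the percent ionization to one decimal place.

10.2%

CH3CH(OH)COOH ⇌ CH3CH(OH)COO- + H+; let x = [H+] at equilibrium.
Solve x² + 0.00014x − 1.68e-06 = 0 → x = 1.23 × 10^-3 M
% ionization = x/C₀ × 100% = 1.23 × 10^-3/0.012 × 100% = 10.2%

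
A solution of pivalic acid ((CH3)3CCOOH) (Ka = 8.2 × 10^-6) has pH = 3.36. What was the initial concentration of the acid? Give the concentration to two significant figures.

C₀ = 2.4 × 10^-2 M

[H+] = 10^(-3.36) = 4.37 × 10^-4 M = x
Ka = x²/(C₀ − x) ⇒ C₀ = x + x²/Ka
C₀ = 4.37 × 10^-4 + (4.37 × 10^-4)²/(8.2 × 10^-6) = 2.37 × 10^-2 M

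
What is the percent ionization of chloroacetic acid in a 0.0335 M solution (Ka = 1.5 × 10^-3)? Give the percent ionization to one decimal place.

ClCH2COOH ⇌ ClCH2COO- + H+; let x = [H+] at equilibrium.
Solve x² + 0.0015x − 5.03e-05 = 0 → x = 6.38 × 10^-3 M
Fraction ionized = 6.38 × 10^-3 / 0.0335 = 0.1904 → 19.0%

19.0%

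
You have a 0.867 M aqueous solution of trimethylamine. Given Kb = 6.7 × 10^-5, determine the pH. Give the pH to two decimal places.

(CH3)3N + H2O ⇌ (CH3)3NH+ + OH-
Kb = [OH-]²/(0.867 − [OH-]) = 6.7 × 10^-5
Since Kb ≪ C₀, [OH-] ≈ √(Kb·C₀) = 7.62 × 10^-3 M.
Check: 0.88% ionized — well under 5%, approximation valid.
pOH = −log(7.62 × 10^-3) = 2.12; pH = 14.00 − 2.12 = 11.88

pH = 11.88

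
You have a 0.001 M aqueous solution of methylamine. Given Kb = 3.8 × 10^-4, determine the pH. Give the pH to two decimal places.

CH3NH2 + H2O ⇌ CH3NH3+ + OH-
From the ICE table, Kb = [OH-]²/(0.001 − [OH-]) = 3.8 × 10^-4.
Here C₀/Kb ≈ 2.63, so the small-[OH-] approximation fails. Use the quadratic:
[OH-] = [−0.00038 + √(0.00038² + 1.52e-06)]/2 = 4.55 × 10^-4 M
pOH = 3.34, so pH = 14.00 − pOH = 10.66

pH = 10.66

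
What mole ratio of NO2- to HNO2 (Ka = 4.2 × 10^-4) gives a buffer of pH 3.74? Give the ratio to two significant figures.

pKa = -log(4.2 × 10^-4) = 3.377
pH = pKa + log(r) ⇒ log(r) = 3.74 − 3.377 = +0.363
r = [NO2-]/[HNO2] = 10^(+0.363) = 2.31

ratio = 2.3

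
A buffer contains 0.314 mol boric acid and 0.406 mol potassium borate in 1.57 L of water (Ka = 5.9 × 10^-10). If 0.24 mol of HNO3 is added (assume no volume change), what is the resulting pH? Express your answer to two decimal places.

pH = 8.71

Added H+ converts B(OH)4- to B(OH)3: B(OH)3 → 0.554 mol, B(OH)4- → 0.166 mol.
pKa = −log(5.9 × 10^-10) = 9.229
pH = pKa + log(n_B(OH)4-/n_B(OH)3) = 9.229 + log(0.166/0.554) = 9.229 + (-0.523)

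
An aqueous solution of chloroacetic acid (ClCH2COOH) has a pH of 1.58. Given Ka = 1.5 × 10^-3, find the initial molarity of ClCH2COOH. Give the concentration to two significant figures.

C₀ = 4.9 × 10^-1 M

[H+] = 10^(-1.58) = 2.63 × 10^-2 M = x
Ka = x²/(C₀ − x) ⇒ C₀ = x + x²/Ka
C₀ = 2.63 × 10^-2 + (2.63 × 10^-2)²/(1.5 × 10^-3) = 4.87 × 10^-1 M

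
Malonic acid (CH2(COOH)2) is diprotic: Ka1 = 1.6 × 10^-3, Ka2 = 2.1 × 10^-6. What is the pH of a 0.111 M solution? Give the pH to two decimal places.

pH = 1.90

Since Ka1 ≫ Ka2, the first ionization dominates [H+].
Ka1 = x²/(0.111 − x) = 1.6 × 10^-3
Solving the quadratic: x = (−Ka1 + √(Ka1² + 4·Ka1·C₀))/2 = 1.26 × 10^-2 M
pH = −log(1.26 × 10^-2) = 1.90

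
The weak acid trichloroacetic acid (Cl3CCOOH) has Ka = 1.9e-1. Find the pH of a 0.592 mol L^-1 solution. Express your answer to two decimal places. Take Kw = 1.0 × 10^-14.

Cl3CCOOH ⇌ Cl3CCOO- + H+
From the ICE table, Ka = [H+]²/(0.592 − [H+]) = 1.9 × 10^-1.
The 5% rule fails; solving [H+]² + Ka·[H+] − Ka·C₀ = 0 exactly:
[H+] = [−0.19 + √(0.19² + 0.45)]/2 = 2.54 × 10^-1 M
pH = −log[H+] = −log(2.54 × 10^-1) = 0.60

pH = 0.60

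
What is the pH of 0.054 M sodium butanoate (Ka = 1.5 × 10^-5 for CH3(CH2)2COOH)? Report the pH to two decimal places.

pH = 8.78

CH3(CH2)2COO- is the conjugate base of the weak acid CH3(CH2)2COOH.
Kb = Kw/Ka = 1.0×10^-14 / 1.5 × 10^-5 = 6.67 × 10^-10
From the ICE table, Kb = [OH-]²/(0.054 − [OH-]) = 6.67 × 10^-10.
Neglecting [OH-] in the denominator: [OH-] = √(6.67 × 10^-10 × 0.054) = 6.00 × 10^-6 M
pOH = −log(6.00 × 10^-6) = 5.22; pH = 14.00 − 5.22 = 8.78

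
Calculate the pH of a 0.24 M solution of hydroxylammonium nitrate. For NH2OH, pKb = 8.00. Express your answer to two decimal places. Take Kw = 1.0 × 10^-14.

NH3OH+ is the conjugate acid of the weak base NH2OH.
Kb = 10^(−8.00) = 1.00 × 10^-8
Ka = Kw/Kb = 1.0×10^-14 / 1.00 × 10^-8 = 1.00 × 10^-6
From the ICE table, Ka = x²/(0.24 − x) = 1.00 × 10^-6.
Since Ka ≪ C₀, x ≈ √(Ka·C₀) = 4.90 × 10^-4 M.
Check: 0.2% ionized — well under 5%, approximation valid.
pH = −log[H+] = −log(4.90 × 10^-4) = 3.31

pH = 3.31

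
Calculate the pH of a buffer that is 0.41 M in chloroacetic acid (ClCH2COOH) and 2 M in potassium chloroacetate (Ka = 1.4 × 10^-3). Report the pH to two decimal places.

pKa = −log(1.4 × 10^-3) = 2.854
pH = pKa + log([A⁻]/[HA]) = 2.854 + log(2/0.41)
pH = 2.854 + (+0.688) = 3.54

pH = 3.54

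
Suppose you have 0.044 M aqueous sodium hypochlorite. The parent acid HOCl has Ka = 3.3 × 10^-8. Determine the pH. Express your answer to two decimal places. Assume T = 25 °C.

OCl- is the conjugate base of the weak acid HOCl.
Kb = Kw/Ka = 1.0×10^-14 / 3.3 × 10^-8 = 3.03 × 10^-7
From the ICE table, Kb = [OH-]²/(0.044 − [OH-]) = 3.03 × 10^-7.
Assume [OH-] ≪ 0.044: [OH-] ≈ √(3.03 × 10^-7 × 0.044) = 1.15 × 10^-4 M
Check: 0.26% ionized — well under 5%, approximation valid.
pOH = 3.94, so pH = 14.00 − pOH = 10.06

pH = 10.06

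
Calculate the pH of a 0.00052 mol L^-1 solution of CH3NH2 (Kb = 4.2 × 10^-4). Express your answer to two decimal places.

CH3NH2 + H2O ⇌ CH3NH3+ + OH-
From the ICE table, Kb = [OH-]²/(0.00052 − [OH-]) = 4.2 × 10^-4.
The 5% rule fails; solving [OH-]² + Kb·[OH-] − Kb·C₀ = 0 exactly:
[OH-] = [−0.00042 + √(0.00042² + 8.74e-07)]/2 = 3.02 × 10^-4 M
pOH = −log(3.02 × 10^-4) = 3.52; pH = 14.00 − 3.52 = 10.48

pH = 10.48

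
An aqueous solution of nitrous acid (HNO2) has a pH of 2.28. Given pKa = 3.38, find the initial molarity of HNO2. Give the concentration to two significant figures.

[H+] = 10^(-2.28) = 5.25 × 10^-3 M = x
Ka = 10^(−3.38) = 4.17 × 10^-4
Ka = x²/(C₀ − x) ⇒ C₀ = x + x²/Ka
C₀ = 5.25 × 10^-3 + (5.25 × 10^-3)²/(4.17 × 10^-4) = 7.13 × 10^-2 M

C₀ = 7.1 × 10^-2 M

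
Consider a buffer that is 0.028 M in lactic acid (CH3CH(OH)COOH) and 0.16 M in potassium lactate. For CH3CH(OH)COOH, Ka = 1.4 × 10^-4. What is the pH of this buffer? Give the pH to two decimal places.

pKa = −log(1.4 × 10^-4) = 3.854
Using pH = pKa + log([base]/[acid]) with [base]/[acid] = 0.16/0.028:
pH = 3.854 + (+0.757) = 4.61

pH = 4.61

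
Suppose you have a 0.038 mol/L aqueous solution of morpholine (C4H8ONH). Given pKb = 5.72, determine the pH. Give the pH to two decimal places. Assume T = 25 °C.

C4H8ONH + H2O ⇌ C4H8ONH2+ + OH-
Kb = 10^(−5.72) = 1.91 × 10^-6
From the ICE table, Kb = x²/(0.038 − x) = 1.91 × 10^-6.
Neglecting x in the denominator: x = √(1.91 × 10^-6 × 0.038) = 2.69 × 10^-4 M
Check: 0.71% ionized — well under 5%, approximation valid.
pOH = 3.57, so pH = 14.00 − pOH = 10.43

pH = 10.43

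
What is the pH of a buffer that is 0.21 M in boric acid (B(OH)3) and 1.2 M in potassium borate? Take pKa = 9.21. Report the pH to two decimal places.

Henderson–Hasselbalch: pH = pKa + log([B(OH)4-]/[B(OH)3]) = 9.21 + log(1.2/0.21)
pH = 9.21 + (+0.757) = 9.97

pH = 9.97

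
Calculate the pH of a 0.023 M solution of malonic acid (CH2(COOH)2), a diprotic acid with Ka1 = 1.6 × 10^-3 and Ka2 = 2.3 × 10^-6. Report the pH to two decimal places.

pH = 2.27

Ka1 ≫ Ka2, so treat the first dissociation as the only significant source of H+.
Ka1 = x²/(0.023 − x) = 1.6 × 10^-3
Solving the quadratic: x = (−Ka1 + √(Ka1² + 4·Ka1·C₀))/2 = 5.32 × 10^-3 M
pH = −log(5.32 × 10^-3) = 2.27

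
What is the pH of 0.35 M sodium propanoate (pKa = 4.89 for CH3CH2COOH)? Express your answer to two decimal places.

pH = 9.22

CH3CH2COO- is the conjugate base of the weak acid CH3CH2COOH.
Ka = 10^(−4.89) = 1.29 × 10^-5
Kb = Kw/Ka = 1.0×10^-14 / 1.29 × 10^-5 = 7.75 × 10^-10
From the ICE table, Kb = [OH-]²/(0.35 − [OH-]) = 7.75 × 10^-10.
Assume [OH-] ≪ 0.35: [OH-] ≈ √(7.75 × 10^-10 × 0.35) = 1.65 × 10^-5 M
Check: 0.0047% ionized — well under 5%, approximation valid.
pOH = −log(1.65 × 10^-5) = 4.78; pH = 14.00 − 4.78 = 9.22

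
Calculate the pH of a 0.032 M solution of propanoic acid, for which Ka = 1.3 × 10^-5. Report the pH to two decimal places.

pH = 3.19

CH3CH2COOH ⇌ CH3CH2COO- + H+
Let x = [H+] at equilibrium. Ka = x²/(0.032 − x).
Assume x ≪ 0.032: x ≈ √(1.3 × 10^-5 × 0.032) = 6.45 × 10^-4 M
Check: 2% ionized — well under 5%, approximation valid.
pH = −log(6.45 × 10^-4) = 3.19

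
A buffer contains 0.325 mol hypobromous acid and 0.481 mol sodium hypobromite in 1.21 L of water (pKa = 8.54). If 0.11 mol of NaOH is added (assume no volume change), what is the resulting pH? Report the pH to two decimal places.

After neutralization: n(HOBr) = 0.215 mol, n(OBr-) = 0.591 mol.
pH = pKa + log([A⁻]/[HA]) = 8.54 + log(0.591/0.215) = 8.54 +0.439

pH = 8.98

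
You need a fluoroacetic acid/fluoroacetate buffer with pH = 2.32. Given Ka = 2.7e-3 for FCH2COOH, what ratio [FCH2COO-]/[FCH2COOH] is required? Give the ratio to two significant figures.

ratio = 0.56

pKa = -log(2.7 × 10^-3) = 2.569
pH = pKa + log(r) ⇒ log(r) = 2.32 − 2.569 = -0.249
r = [FCH2COO-]/[FCH2COOH] = 10^(-0.249) = 0.564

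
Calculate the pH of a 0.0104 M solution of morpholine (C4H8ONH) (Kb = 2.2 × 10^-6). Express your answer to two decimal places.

C4H8ONH + H2O ⇌ C4H8ONH2+ + OH-
From the ICE table, Kb = [OH-]²/(0.0104 − [OH-]) = 2.2 × 10^-6.
Assume [OH-] ≪ 0.0104: [OH-] ≈ √(2.2 × 10^-6 × 0.0104) = 1.51 × 10^-4 M
pOH = −log(1.51 × 10^-4) = 3.82; pH = 14.00 − 3.82 = 10.18

pH = 10.18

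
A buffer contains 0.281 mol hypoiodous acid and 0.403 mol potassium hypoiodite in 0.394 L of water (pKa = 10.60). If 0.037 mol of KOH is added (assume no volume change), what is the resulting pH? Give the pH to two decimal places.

OH- converts HOI to OI-: HOI → 0.244 mol, OI- → 0.44 mol.
Henderson–Hasselbalch with mole ratio 0.44/0.244: pH = 10.60 + (+0.256)

pH = 10.86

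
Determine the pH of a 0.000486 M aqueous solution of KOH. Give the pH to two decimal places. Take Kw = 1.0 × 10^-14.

pH = 10.69

KOH is a strong base; [OH-] = 0.000486 M.
pOH = -log(0.000486) = 3.31
pH = 14.00 - 3.31 = 10.69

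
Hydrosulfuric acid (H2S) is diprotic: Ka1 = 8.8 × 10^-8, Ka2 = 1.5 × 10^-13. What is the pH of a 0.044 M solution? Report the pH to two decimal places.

Ka1 ≫ Ka2, so treat the first dissociation as the only significant source of H+.
Ka1 = x²/(0.044 − x) = 8.8 × 10^-8
x ≈ √(8.8 × 10^-8 × 0.044) = 6.22 × 10^-5 M
pH = −log(6.22 × 10^-5) = 4.21

pH = 4.21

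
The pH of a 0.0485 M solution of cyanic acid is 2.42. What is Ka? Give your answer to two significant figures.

[H+] = 10^(-2.42) = 3.80 × 10^-3 M
At equilibrium [HA] = 0.0485 − 3.80 × 10^-3 = 4.47 × 10^-2 M
Ka = [H+][A-]/[HA] = (3.80 × 10^-3)² / 4.47 × 10^-2 = 3.2 × 10^-4

Ka = 3.2 × 10^-4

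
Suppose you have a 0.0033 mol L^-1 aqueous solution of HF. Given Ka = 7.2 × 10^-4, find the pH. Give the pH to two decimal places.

HF ⇌ F- + H+
From the ICE table, Ka = x²/(0.0033 − x) = 7.2 × 10^-4.
x is not negligible relative to C₀; solve x² + 0.00072·x − 2.38e-06 = 0.
x = (−Ka + √(Ka² + 4·Ka·C₀))/2 = 1.22 × 10^-3 M
pH = −log(1.22 × 10^-3) = 2.91

pH = 2.91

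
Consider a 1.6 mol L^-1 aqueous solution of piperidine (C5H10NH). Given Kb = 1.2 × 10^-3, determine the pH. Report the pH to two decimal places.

C5H10NH + H2O ⇌ C5H10NH2+ + OH-
From the ICE table, Kb = [OH-]²/(1.6 − [OH-]) = 1.2 × 10^-3.
Since Kb ≪ C₀, [OH-] ≈ √(Kb·C₀) = 4.38 × 10^-2 M.
Check: 2.7% ionized — well under 5%, approximation valid.
pOH = −log(4.38 × 10^-2) = 1.36; pH = 14.00 − 1.36 = 12.64

pH = 12.64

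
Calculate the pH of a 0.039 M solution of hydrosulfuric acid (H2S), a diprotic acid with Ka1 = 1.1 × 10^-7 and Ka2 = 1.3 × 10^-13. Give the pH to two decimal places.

Since Ka1 ≫ Ka2, the first ionization dominates [H+].
Ka1 = x²/(0.039 − x) = 1.1 × 10^-7
x ≈ √(1.1 × 10^-7 × 0.039) = 6.55 × 10^-5 M
pH = −log(6.55 × 10^-5) = 4.18

pH = 4.18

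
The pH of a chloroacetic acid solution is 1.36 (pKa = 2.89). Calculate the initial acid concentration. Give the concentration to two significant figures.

[H+] = 10^(-1.36) = 4.37 × 10^-2 M = x
Ka = 10^(−2.89) = 1.29 × 10^-3
Ka = x²/(C₀ − x) ⇒ C₀ = x + x²/Ka
C₀ = 4.37 × 10^-2 + (4.37 × 10^-2)²/(1.29 × 10^-3) = 1.52 M

C₀ = 1.5 M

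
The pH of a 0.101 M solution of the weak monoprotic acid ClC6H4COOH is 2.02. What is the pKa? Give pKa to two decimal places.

[H+] = 10^(-2.02) = 9.55 × 10^-3 M
At equilibrium [HA] = 0.101 − 9.55 × 10^-3 = 9.15 × 10^-2 M
Ka = [H+][A-]/[HA] = (9.55 × 10^-3)² / 9.15 × 10^-2 = 9.97 × 10^-4
pKa = -log(9.97 × 10^-4) = 3.00

pKa = 3.00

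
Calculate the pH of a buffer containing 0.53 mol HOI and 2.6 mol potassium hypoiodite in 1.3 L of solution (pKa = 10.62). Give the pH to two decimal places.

pH = 11.31

Using pH = pKa + log([base]/[acid]) with [base]/[acid] = 2.6/0.53:
pH = 10.62 + (+0.691) = 11.31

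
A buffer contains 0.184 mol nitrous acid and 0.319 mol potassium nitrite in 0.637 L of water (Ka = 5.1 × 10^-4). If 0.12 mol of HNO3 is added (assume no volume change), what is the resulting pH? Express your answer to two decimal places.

pH = 3.11

After neutralization: n(HNO2) = 0.304 mol, n(NO2-) = 0.199 mol.
pKa = −log(5.1 × 10^-4) = 3.292
pH = pKa + log(n_NO2-/n_HNO2) = 3.292 + log(0.199/0.304) = 3.292 + (-0.184)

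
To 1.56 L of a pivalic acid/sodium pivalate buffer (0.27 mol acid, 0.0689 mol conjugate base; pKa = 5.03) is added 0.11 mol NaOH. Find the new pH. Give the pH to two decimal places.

After neutralization: n((CH3)3CCOOH) = 0.16 mol, n((CH3)3CCOO-) = 0.179 mol.
pH = pKa + log([A⁻]/[HA]) = 5.03 + log(0.179/0.16) = 5.03 +0.049

pH = 5.08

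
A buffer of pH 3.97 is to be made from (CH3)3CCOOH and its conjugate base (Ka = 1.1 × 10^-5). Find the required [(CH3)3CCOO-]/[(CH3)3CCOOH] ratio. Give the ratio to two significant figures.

pKa = -log(1.1 × 10^-5) = 4.959
pH = pKa + log(r) ⇒ log(r) = 3.97 − 4.959 = -0.989
r = [(CH3)3CCOO-]/[(CH3)3CCOOH] = 10^(-0.989) = 0.103

ratio = 0.10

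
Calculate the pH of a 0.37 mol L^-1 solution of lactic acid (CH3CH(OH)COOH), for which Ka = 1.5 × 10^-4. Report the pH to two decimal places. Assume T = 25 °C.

pH = 2.13

CH3CH(OH)COOH ⇌ CH3CH(OH)COO- + H+
Let x = [H+] at equilibrium. Ka = x²/(0.37 − x).
Assume x ≪ 0.37: x ≈ √(1.5 × 10^-4 × 0.37) = 7.45 × 10^-3 M
pH = −log[H+] = −log(7.45 × 10^-3) = 2.13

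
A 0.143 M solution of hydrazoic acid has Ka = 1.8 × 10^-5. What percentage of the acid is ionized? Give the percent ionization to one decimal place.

1.1%

HN3 ⇌ N3- + H+; let x = [H+] at equilibrium.
x ≈ √(Ka·C₀) = √(1.8 × 10^-5 × 0.143) = 1.60 × 10^-3 M
Fraction ionized = 1.60 × 10^-3 / 0.143 = 0.0112 → 1.1%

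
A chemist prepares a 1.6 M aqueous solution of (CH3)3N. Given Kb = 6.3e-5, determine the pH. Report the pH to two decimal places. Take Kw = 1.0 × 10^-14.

pH = 12.00

(CH3)3N + H2O ⇌ (CH3)3NH+ + OH-
From the ICE table, Kb = [OH-]²/(1.6 − [OH-]) = 6.3 × 10^-5.
Assume [OH-] ≪ 1.6: [OH-] ≈ √(6.3 × 10^-5 × 1.6) = 1.00 × 10^-2 M
([OH-]/C₀ = 0.63% < 5%, so the approximation holds.)
pOH = −log(1.00 × 10^-2) = 2.00; pH = 14.00 − 2.00 = 12.00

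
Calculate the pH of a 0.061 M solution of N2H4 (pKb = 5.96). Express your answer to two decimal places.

N2H4 + H2O ⇌ N2H5+ + OH-
Kb = 10^(−5.96) = 1.10 × 10^-6
From the ICE table, Kb = x²/(0.061 − x) = 1.10 × 10^-6.
Since Kb ≪ C₀, x ≈ √(Kb·C₀) = 2.59 × 10^-4 M.
(x/C₀ = 0.42% < 5%, so the approximation holds.)
pOH = −log(2.59 × 10^-4) = 3.59; pH = 14.00 − 3.59 = 10.41

pH = 10.41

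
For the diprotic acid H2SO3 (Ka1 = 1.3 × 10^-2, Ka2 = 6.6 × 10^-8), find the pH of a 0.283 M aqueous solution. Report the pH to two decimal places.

Since Ka1 ≫ Ka2, the first ionization dominates [H+].
Ka1 = x²/(0.283 − x) = 1.3 × 10^-2
Solving the quadratic: x = (−Ka1 + √(Ka1² + 4·Ka1·C₀))/2 = 5.45 × 10^-2 M
pH = −log(5.45 × 10^-2) = 1.26

pH = 1.26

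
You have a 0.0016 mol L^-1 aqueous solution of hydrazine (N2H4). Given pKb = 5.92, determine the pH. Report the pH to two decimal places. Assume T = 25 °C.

pH = 9.64

N2H4 + H2O ⇌ N2H5+ + OH-
Kb = 10^(−5.92) = 1.20 × 10^-6
Kb = [OH-]²/(0.0016 − [OH-]) = 1.20 × 10^-6
Neglecting [OH-] in the denominator: [OH-] = √(1.20 × 10^-6 × 0.0016) = 4.38 × 10^-5 M
([OH-]/C₀ = 2.7% < 5%, so the approximation holds.)
pOH = −log(4.38 × 10^-5) = 4.36; pH = 14.00 − 4.36 = 9.64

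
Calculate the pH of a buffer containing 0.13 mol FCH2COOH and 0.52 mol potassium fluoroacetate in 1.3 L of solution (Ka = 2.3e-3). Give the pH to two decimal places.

pKa = −log(2.3 × 10^-3) = 2.638
pH = pKa + log([A⁻]/[HA]) = 2.638 + log(0.52/0.13)
pH = 2.638 + (+0.602) = 3.24

pH = 3.24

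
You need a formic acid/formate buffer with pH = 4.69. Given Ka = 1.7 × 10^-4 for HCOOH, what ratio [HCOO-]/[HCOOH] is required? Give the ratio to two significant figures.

ratio = 8.3

pKa = -log(1.7 × 10^-4) = 3.770
pH = pKa + log(r) ⇒ log(r) = 4.69 − 3.770 = +0.920
r = [HCOO-]/[HCOOH] = 10^(+0.920) = 8.32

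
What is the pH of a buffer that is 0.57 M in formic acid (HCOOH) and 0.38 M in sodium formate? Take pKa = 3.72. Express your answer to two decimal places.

pH = 3.54

pH = pKa + log([A⁻]/[HA]) = 3.72 + log(0.38/0.57)
pH = 3.72 + (-0.176) = 3.54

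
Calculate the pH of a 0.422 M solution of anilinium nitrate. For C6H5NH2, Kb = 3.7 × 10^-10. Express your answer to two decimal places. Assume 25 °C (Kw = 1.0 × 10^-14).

pH = 2.47

C6H5NH3+ is the conjugate acid of the weak base C6H5NH2.
Ka = Kw/Kb = 1.0×10^-14 / 3.7 × 10^-10 = 2.70 × 10^-5
Ka = x²/(0.422 − x) = 2.70 × 10^-5
Neglecting x in the denominator: x = √(2.70 × 10^-5 × 0.422) = 3.38 × 10^-3 M
Check: 0.8% ionized — well under 5%, approximation valid.
pH = −log(3.38 × 10^-3) = 2.47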